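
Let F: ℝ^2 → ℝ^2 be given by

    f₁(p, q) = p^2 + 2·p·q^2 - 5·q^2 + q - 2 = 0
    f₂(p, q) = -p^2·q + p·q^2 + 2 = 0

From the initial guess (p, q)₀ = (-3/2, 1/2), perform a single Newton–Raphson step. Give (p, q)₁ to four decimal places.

At (-3/2, 1/2): F = (-1.2500, 0.5000).
Jacobian J = [[2·p + 2·q^2, 4·p·q - 10·q + 1], [-2·p·q + q^2, -p^2 + 2·p·q]].
At the point, J = [[-2.5000, -7.0000], [1.7500, -3.7500]] (det J = 21.6250).
Solving J·Δ = −F gives Δ = (-0.3786, -0.0434).
Then the next iterate is (p, q)₁ = (-1.8786, 0.4566).

(-1.8786, 0.4566)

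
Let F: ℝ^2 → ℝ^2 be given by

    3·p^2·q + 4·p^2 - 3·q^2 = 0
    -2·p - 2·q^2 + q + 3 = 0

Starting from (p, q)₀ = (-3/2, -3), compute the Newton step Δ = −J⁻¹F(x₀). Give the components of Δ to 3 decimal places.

(0.515, 1.233)

At (-3/2, -3): F = (-38.250, -15.000).
Jacobian J = [[6·p·q + 8·p, 3·p^2 - 6·q], [-2, -4·q + 1]].
At the point, J = [[15.000, 24.750], [-2.000, 13.000]] (det J = 244.500).
Solving J·Δ = −F gives Δ = (0.515, 1.233).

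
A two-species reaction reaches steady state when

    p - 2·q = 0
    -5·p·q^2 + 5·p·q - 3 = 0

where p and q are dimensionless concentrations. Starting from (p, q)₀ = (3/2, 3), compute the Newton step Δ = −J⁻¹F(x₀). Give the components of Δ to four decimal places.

(0.7462, -1.8769)

At (3/2, 3): F = (-4.5000, -48.0000).
Jacobian J = [[1, -2], [-5·q^2 + 5·q, -10·p·q + 5·p]].
At the point, J = [[1.0000, -2.0000], [-30.0000, -37.5000]] (det J = -97.5000).
Solving J·Δ = −F gives Δ = (0.7462, -1.8769).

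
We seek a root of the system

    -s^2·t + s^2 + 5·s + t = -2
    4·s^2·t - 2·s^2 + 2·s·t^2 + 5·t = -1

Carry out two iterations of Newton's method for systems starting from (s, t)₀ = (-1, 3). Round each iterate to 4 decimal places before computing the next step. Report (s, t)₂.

At (-1, 3): F = (-2.0000, 8.0000).
Jacobian J = [[-2·s·t + 2·s + 5, -s^2 + 1], [8·s·t - 4·s + 2·t^2, 4·s^2 + 4·s·t + 5]].
At the point, J = [[9.0000, 0.0000], [-2.0000, -3.0000]] (det J = -27.0000).
Solving J·Δ = −F gives Δ = (0.2222, 2.5185).
Then the next iterate is (s, t)₁ = (-0.7778, 5.5185).
Round to (-0.7778, 5.5185) and repeat: F = (0.895930, -6.637272), J = [[12.028979, 0.395027], [29.680570, -9.749266]].
Δ = (-0.0474, -0.8251), so (s, t)₂ = (-0.8252, 4.6934).

(-0.8252, 4.6934)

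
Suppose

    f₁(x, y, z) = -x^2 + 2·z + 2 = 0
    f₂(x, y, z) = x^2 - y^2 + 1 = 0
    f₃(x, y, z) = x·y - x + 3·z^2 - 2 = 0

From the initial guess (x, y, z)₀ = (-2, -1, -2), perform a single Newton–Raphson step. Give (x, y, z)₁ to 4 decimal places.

At (-2, -1, -2): F = (-6.0000, 4.0000, 14.0000).
Jacobian J = [[-2·x, 0, 2], [2·x, -2·y, 0], [y - 1, x, 6·z]].
At the point, J = [[4.0000, 0.0000, 2.0000], [-4.0000, 2.0000, 0.0000], [-2.0000, -2.0000, -12.0000]] (det J = -72.0000).
Solving J·Δ = −F gives Δ = (1.0000, 0.0000, 1.0000).
Then the next iterate is (x, y, z)₁ = (-1.0000, -1.0000, -1.0000).

(-1.0000, -1.0000, -1.0000)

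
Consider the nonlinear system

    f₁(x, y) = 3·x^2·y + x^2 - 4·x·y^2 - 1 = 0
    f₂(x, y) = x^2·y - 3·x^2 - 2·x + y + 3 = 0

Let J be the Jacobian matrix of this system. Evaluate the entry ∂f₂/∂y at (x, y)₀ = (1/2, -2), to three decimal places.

1.250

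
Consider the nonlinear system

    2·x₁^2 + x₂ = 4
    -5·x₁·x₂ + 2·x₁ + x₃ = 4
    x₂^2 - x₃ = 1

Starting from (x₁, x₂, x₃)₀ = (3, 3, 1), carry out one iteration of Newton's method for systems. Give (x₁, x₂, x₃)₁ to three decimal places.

(1.758, 0.905, -4.568)

At (3, 3, 1): F = (17.000, -42.000, 7.000).
Jacobian J = [[4·x₁, 1, 0], [-5·x₂ + 2, -5·x₁, 1], [0, 2·x₂, -1]].
At the point, J = [[12.000, 1.000, 0.000], [-13.000, -15.000, 1.000], [0.000, 6.000, -1.000]] (det J = 95.000).
Solving J·Δ = −F gives Δ = (-1.242, -2.095, -5.568).
Then the next iterate is (x₁, x₂, x₃)₁ = (1.758, 0.905, -4.568).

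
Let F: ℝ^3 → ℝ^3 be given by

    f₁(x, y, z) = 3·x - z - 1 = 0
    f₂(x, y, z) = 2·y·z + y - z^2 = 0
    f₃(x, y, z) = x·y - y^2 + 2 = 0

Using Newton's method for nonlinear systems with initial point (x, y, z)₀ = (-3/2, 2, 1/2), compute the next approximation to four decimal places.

(0.1519, 1.6916, -0.5444)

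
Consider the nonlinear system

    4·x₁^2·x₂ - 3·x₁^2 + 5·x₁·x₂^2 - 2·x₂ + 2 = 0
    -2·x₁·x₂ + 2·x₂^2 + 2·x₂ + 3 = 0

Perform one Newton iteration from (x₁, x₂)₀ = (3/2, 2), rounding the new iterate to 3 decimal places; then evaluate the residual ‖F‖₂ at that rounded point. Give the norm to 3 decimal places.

6.991

At (3/2, 2): F = (39.250, 9.000).
Jacobian J = [[8·x₁·x₂ - 6·x₁ + 5·x₂^2, 4·x₁^2 + 10·x₁·x₂ - 2], [-2·x₂, -2·x₁ + 4·x₂ + 2]].
At the point, J = [[35.000, 37.000], [-4.000, 7.000]] (det J = 393.000).
Solving J·Δ = −F gives Δ = (0.148, -1.201).
Then the next iterate is (x₁, x₂)₁ = (1.648, 0.799).
Re-evaluating at (1.648, 0.799): F = (6.19474, 3.24130), so ‖F‖₂ = 6.991.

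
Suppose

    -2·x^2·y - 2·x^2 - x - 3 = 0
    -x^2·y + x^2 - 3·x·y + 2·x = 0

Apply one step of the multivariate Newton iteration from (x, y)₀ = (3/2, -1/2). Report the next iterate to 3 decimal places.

(0.161, -0.810)

At (3/2, -1/2): F = (-6.750, 8.625).
Jacobian J = [[-4·x·y - 4·x - 1, -2·x^2], [-2·x·y + 2·x - 3·y + 2, -x^2 - 3·x]].
At the point, J = [[-4.000, -4.500], [8.000, -6.750]] (det J = 63.000).
Solving J·Δ = −F gives Δ = (-1.339, -0.310).
Then the next iterate is (x, y)₁ = (0.161, -0.810).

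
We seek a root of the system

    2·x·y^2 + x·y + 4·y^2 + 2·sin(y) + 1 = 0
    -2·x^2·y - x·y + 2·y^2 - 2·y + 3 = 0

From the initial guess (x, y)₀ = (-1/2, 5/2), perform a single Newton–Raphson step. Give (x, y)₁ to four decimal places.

(-0.7524, 1.2664)

At (-1/2, 5/2): F = (19.696944, 10.5000).
Jacobian J = [[2·y^2 + y, 4·x·y + x + 8·y + 2·cos(y)], [-4·x·y - y, -2·x^2 - x + 4·y - 2]].
At the point, J = [[15.0000, 12.897713], [2.5000, 8.0000]] (det J = 87.755718).
Solving J·Δ = −F gives Δ = (-0.2524, -1.2336).
Then the next iterate is (x, y)₁ = (-0.7524, 1.2664).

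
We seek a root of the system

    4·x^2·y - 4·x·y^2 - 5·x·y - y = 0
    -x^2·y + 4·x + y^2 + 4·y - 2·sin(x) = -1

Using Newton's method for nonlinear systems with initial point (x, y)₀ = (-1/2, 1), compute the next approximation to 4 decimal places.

At (-1/2, 1): F = (4.5000, 4.708851).
Jacobian J = [[8·x·y - 4·y^2 - 5·y, 4·x^2 - 8·x·y - 5·x - 1], [-2·x·y - 2·cos(x) + 4, -x^2 + 2·y + 4]].
At the point, J = [[-13.0000, 6.5000], [3.244835, 5.7500]] (det J = -95.841427).
Solving J·Δ = −F gives Δ = (-0.0494, -0.7911).
Then the next iterate is (x, y)₁ = (-0.5494, 0.2089).

(-0.5494, 0.2089)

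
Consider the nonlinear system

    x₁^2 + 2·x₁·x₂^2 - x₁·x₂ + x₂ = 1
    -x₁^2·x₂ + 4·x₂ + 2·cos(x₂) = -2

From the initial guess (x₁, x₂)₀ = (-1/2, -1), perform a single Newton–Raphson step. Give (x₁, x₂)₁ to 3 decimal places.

(0.566, -0.681)

At (-1/2, -1): F = (-3.250, -0.66940).
Jacobian J = [[2·x₁ + 2·x₂^2 - x₂, 4·x₁·x₂ - x₁ + 1], [-2·x₁·x₂, -x₁^2 - 2·sin(x₂) + 4]].
At the point, J = [[2.000, 3.500], [-1.000, 5.43294]] (det J = 14.36588).
Solving J·Δ = −F gives Δ = (1.066, 0.319).
Then the next iterate is (x₁, x₂)₁ = (0.566, -0.681).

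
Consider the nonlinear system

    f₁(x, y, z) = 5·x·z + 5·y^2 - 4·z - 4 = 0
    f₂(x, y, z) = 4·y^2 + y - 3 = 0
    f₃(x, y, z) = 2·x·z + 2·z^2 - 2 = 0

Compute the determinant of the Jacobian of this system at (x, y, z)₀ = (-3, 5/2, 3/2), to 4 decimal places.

1197.0000

J = [[5·z, 10·y, 5·x - 4], [0, 8·y + 1, 0], [2·z, 0, 2·x + 4·z]].
At the point, J = [[7.5000, 25.0000, -19.0000], [0.0000, 21.0000, 0.0000], [3.0000, 0.0000, 0.0000]].
det J = 1197.0000.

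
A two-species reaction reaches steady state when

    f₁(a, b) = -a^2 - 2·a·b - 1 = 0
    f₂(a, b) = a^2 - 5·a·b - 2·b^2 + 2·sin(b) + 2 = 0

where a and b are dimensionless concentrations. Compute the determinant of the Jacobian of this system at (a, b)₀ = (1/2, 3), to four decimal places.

101.3599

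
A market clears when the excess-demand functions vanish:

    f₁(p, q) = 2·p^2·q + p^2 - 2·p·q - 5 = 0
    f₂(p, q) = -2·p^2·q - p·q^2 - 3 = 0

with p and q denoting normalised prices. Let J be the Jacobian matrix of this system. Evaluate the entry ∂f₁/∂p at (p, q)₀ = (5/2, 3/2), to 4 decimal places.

17.0000

∂f₁/∂p = 4·p·q + 2·p - 2·q.
At (5/2, 3/2) this is 17.0000.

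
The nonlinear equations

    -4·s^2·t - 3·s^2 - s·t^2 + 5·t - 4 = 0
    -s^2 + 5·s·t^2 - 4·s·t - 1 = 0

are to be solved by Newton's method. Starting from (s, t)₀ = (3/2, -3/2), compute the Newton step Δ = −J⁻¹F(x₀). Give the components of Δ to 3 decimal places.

(1.104, 1.346)

At (3/2, -3/2): F = (-8.125, 22.625).
Jacobian J = [[-8·s·t - 6·s - t^2, -4·s^2 - 2·s·t + 5], [-2·s + 5·t^2 - 4·t, 10·s·t - 4·s]].
At the point, J = [[6.750, 0.500], [14.250, -28.500]] (det J = -199.500).
Solving J·Δ = −F gives Δ = (1.104, 1.346).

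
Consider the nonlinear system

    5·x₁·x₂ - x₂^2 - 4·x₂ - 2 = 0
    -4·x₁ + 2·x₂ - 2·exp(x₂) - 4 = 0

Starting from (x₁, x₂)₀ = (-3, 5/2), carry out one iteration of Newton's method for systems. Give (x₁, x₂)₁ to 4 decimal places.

(-0.4063, 1.5280)

At (-3, 5/2): F = (-55.7500, -11.364988).
Jacobian J = [[5·x₂, 5·x₁ - 2·x₂ - 4], [-4, -2·exp(x₂) + 2]].
At the point, J = [[12.5000, -24.0000], [-4.0000, -22.364988]] (det J = -375.562349).
Solving J·Δ = −F gives Δ = (2.5937, -0.9720).
Then the next iterate is (x₁, x₂)₁ = (-0.4063, 1.5280).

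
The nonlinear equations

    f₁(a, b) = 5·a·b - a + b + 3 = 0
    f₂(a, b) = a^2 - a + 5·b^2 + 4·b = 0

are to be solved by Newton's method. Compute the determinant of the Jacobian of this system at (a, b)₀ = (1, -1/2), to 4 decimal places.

-2.5000

J = [[5·b - 1, 5·a + 1], [2·a - 1, 10·b + 4]].
At the point, J = [[-3.5000, 6.0000], [1.0000, -1.0000]].
det J = -2.5000.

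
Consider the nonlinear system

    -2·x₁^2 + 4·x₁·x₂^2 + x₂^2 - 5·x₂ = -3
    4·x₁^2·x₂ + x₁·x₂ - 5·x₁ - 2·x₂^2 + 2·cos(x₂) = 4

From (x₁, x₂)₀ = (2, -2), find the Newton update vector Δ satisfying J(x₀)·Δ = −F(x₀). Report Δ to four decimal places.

(-0.9238, 0.8197)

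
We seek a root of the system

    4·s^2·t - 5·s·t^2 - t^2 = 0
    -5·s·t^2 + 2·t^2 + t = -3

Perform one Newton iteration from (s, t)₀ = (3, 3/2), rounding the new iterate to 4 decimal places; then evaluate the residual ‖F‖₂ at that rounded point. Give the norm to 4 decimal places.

At (3, 3/2): F = (18.0000, -24.7500).
Jacobian J = [[8·s·t - 5·t^2, 4·s^2 - 10·s·t - 2·t], [-5·t^2, -10·s·t + 4·t + 1]].
At the point, J = [[24.7500, -12.0000], [-11.2500, -38.0000]] (det J = -1075.5000).
Solving J·Δ = −F gives Δ = (-0.9121, -0.3813).
Then the next iterate is (s, t)₁ = (2.0879, 1.1187).
Re-evaluating at (2.0879, 1.1187): F = (5.190698, -6.443247), so ‖F‖₂ = 8.2740.

8.2740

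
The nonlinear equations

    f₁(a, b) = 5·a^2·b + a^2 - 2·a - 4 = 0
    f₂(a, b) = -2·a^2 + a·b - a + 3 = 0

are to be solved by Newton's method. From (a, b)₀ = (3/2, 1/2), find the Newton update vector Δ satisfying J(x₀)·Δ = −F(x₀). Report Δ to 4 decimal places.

At (3/2, 1/2): F = (0.8750, -2.2500).
Jacobian J = [[10·a·b + 2·a - 2, 5·a^2], [-4·a + b - 1, a]].
At the point, J = [[8.5000, 11.2500], [-6.5000, 1.5000]] (det J = 85.8750).
Solving J·Δ = −F gives Δ = (-0.3100, 0.1565).

(-0.3100, 0.1565)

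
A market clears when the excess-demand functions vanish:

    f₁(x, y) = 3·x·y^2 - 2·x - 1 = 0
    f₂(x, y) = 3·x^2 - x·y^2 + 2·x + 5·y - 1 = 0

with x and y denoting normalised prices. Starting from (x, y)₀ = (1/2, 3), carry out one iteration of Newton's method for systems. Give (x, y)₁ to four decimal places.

(1.4099, -0.8052)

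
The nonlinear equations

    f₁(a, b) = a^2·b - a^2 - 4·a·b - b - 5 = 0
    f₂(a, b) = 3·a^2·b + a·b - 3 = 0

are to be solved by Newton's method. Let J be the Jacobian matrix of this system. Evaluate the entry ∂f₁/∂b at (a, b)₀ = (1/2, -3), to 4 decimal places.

∂f₁/∂b = a^2 - 4·a - 1.
At (1/2, -3) this is -2.7500.

-2.7500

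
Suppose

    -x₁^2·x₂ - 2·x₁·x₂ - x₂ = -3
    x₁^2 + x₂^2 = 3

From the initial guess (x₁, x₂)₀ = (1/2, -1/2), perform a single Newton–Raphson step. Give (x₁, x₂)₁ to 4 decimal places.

At (1/2, -1/2): F = (4.1250, -2.5000).
Jacobian J = [[-2·x₁·x₂ - 2·x₂, -x₁^2 - 2·x₁ - 1], [2·x₁, 2·x₂]].
At the point, J = [[1.5000, -2.2500], [1.0000, -1.0000]] (det J = 0.7500).
Solving J·Δ = −F gives Δ = (13.0000, 10.5000).
Then the next iterate is (x₁, x₂)₁ = (13.5000, 10.0000).

(13.5000, 10.0000)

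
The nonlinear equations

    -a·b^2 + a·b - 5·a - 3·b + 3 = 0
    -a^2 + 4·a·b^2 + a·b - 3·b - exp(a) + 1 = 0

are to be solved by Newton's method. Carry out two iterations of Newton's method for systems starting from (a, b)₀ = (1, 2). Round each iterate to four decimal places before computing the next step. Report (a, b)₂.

At (1, 2): F = (-10.0000, 9.281718).
Jacobian J = [[-b^2 + b - 5, -2·a·b + a - 3], [-2·a + 4·b^2 + b - exp(a), 8·a·b + a - 3]].
At the point, J = [[-7.0000, -6.0000], [13.281718, 14.0000]] (det J = -18.309691).
Solving J·Δ = −F gives Δ = (-4.6046, 3.7054).
Then the next iterate is (a, b)₁ = (-3.6046, 5.7054).
Round to (-3.6046, 5.7054) and repeat: F = (100.676573, -519.044057), J = [[-31.846189, 34.526770], [143.093758, -171.130079]].
Δ = (-1.3590, -4.1694), so (a, b)₂ = (-4.9636, 1.5360).

(-4.9636, 1.5360)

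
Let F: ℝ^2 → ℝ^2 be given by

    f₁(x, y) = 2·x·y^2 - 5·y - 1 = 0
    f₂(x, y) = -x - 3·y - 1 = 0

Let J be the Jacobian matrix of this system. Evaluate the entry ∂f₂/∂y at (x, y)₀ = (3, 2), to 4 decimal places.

∂f₂/∂y = -3.
At (3, 2) this is -3.0000.

-3.0000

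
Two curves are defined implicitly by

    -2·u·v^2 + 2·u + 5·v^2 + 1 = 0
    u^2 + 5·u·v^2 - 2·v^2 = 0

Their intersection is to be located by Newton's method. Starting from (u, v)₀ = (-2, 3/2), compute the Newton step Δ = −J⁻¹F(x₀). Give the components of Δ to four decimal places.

(0.0000, -0.6389)

At (-2, 3/2): F = (17.2500, -23.0000).
Jacobian J = [[-2·v^2 + 2, -4·u·v + 10·v], [2·u + 5·v^2, 10·u·v - 4·v]].
At the point, J = [[-2.5000, 27.0000], [7.2500, -36.0000]] (det J = -105.7500).
Solving J·Δ = −F gives Δ = (0.0000, -0.6389).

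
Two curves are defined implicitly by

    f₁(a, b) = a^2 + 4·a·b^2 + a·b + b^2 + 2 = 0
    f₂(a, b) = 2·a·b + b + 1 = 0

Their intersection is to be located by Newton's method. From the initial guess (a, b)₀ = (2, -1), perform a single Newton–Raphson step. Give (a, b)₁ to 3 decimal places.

At (2, -1): F = (13.000, -4.000).
Jacobian J = [[2·a + 4·b^2 + b, 8·a·b + a + 2·b], [2·b, 2·a + 1]].
At the point, J = [[7.000, -16.000], [-2.000, 5.000]] (det J = 3.000).
Solving J·Δ = −F gives Δ = (-0.333, 0.667).
Then the next iterate is (a, b)₁ = (1.667, -0.333).

(1.667, -0.333)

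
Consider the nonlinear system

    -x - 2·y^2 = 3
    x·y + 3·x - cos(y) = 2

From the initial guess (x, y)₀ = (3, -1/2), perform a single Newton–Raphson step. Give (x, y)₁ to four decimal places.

(-0.4078, 1.0461)

At (3, -1/2): F = (-6.5000, 4.622417).
Jacobian J = [[-1, -4·y], [y + 3, x + sin(y)]].
At the point, J = [[-1.0000, 2.0000], [2.5000, 2.520574]] (det J = -7.520574).
Solving J·Δ = −F gives Δ = (-3.4078, 1.5461).
Then the next iterate is (x, y)₁ = (-0.4078, 1.0461).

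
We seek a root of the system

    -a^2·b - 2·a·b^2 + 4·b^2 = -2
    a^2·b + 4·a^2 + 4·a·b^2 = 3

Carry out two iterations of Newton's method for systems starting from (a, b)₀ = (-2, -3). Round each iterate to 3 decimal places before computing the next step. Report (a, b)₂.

At (-2, -3): F = (86.000, -71.000).
Jacobian J = [[-2·a·b - 2·b^2, -a^2 - 4·a·b + 8·b], [2·a·b + 8·a + 4·b^2, a^2 + 8·a·b]].
At the point, J = [[-30.000, -52.000], [32.000, 52.000]] (det J = 104.000).
Solving J·Δ = −F gives Δ = (-7.500, 5.981).
Then the next iterate is (a, b)₁ = (-9.500, 2.981).
Round to (-9.500, 2.981) and repeat: F = (-62.64895, 289.35353), J = [[38.86628, 46.876], [-97.09356, -136.306]].
Δ = (-6.732, 6.918), so (a, b)₂ = (-16.232, 9.899).

(-16.232, 9.899)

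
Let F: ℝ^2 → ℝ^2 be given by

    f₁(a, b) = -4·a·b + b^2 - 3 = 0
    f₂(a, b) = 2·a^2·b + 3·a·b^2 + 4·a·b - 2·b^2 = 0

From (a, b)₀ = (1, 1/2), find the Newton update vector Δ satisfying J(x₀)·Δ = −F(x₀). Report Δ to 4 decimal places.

At (1, 1/2): F = (-4.7500, 3.2500).
Jacobian J = [[-4·b, -4·a + 2·b], [4·a·b + 3·b^2 + 4·b, 2·a^2 + 6·a·b + 4·a - 4·b]].
At the point, J = [[-2.0000, -3.0000], [4.7500, 7.0000]] (det J = 0.2500).
Solving J·Δ = −F gives Δ = (94.0000, -64.2500).

(94.0000, -64.2500)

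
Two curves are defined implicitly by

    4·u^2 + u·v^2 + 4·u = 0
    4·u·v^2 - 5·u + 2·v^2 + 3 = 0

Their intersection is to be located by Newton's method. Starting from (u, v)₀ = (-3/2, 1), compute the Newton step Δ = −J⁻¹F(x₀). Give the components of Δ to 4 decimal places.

(-0.1415, 0.8302)

At (-3/2, 1): F = (1.5000, 6.5000).
Jacobian J = [[8·u + v^2 + 4, 2·u·v], [4·v^2 - 5, 8·u·v + 4·v]].
At the point, J = [[-7.0000, -3.0000], [-1.0000, -8.0000]] (det J = 53.0000).
Solving J·Δ = −F gives Δ = (-0.1415, 0.8302).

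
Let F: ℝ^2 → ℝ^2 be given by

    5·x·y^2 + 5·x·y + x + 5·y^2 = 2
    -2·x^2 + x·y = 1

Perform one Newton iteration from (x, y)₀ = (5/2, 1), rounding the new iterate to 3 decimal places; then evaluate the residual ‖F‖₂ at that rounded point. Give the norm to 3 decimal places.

At (5/2, 1): F = (30.500, -11.000).
Jacobian J = [[5·y^2 + 5·y + 1, 10·x·y + 5·x + 10·y], [-4·x + y, x]].
At the point, J = [[11.000, 47.500], [-9.000, 2.500]] (det J = 455.000).
Solving J·Δ = −F gives Δ = (-1.316, -0.337).
Then the next iterate is (x, y)₁ = (1.184, 0.663).
Re-evaluating at (1.184, 0.663): F = (7.90905, -3.01872), so ‖F‖₂ = 8.466.

8.466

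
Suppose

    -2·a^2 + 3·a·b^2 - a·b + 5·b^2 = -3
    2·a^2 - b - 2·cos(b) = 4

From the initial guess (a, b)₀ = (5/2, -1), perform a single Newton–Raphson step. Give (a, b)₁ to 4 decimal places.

(1.7553, -0.6375)

At (5/2, -1): F = (5.5000, 8.419395).
Jacobian J = [[-4·a + 3·b^2 - b, 6·a·b - a + 10·b], [4·a, 2·sin(b) - 1]].
At the point, J = [[-6.0000, -27.5000], [10.0000, -2.682942]] (det J = 291.097652).
Solving J·Δ = −F gives Δ = (-0.7447, 0.3625).
Then the next iterate is (a, b)₁ = (1.7553, -0.6375).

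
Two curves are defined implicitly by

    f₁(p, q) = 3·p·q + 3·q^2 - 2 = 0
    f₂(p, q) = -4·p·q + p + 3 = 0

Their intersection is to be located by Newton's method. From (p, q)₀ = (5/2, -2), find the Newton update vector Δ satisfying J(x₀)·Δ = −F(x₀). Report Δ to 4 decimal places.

At (5/2, -2): F = (-5.0000, 25.5000).
Jacobian J = [[3·q, 3·p + 6·q], [-4·q + 1, -4·p]].
At the point, J = [[-6.0000, -4.5000], [9.0000, -10.0000]] (det J = 100.5000).
Solving J·Δ = −F gives Δ = (-1.6393, 1.0746).

(-1.6393, 1.0746)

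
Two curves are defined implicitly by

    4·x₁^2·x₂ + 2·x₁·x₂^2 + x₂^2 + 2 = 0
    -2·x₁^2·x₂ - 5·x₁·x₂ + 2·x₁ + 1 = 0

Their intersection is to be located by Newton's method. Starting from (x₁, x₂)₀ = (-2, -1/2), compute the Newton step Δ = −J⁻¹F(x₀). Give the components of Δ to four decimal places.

(-8.3333, 4.0833)

At (-2, -1/2): F = (-6.7500, -4.0000).
Jacobian J = [[8·x₁·x₂ + 2·x₂^2, 4·x₁^2 + 4·x₁·x₂ + 2·x₂], [-4·x₁·x₂ - 5·x₂ + 2, -2·x₁^2 - 5·x₁]].
At the point, J = [[8.5000, 19.0000], [0.5000, 2.0000]] (det J = 7.5000).
Solving J·Δ = −F gives Δ = (-8.3333, 4.0833).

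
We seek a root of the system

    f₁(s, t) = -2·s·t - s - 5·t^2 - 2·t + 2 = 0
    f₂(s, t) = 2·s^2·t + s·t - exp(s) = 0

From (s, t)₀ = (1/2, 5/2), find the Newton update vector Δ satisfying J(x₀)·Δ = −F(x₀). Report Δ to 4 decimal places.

(0.0850, -1.3486)

At (1/2, 5/2): F = (-37.2500, 0.851279).
Jacobian J = [[-2·t - 1, -2·s - 10·t - 2], [4·s·t + t - exp(s), 2·s^2 + s]].
At the point, J = [[-6.0000, -28.0000], [5.851279, 1.0000]] (det J = 157.835804).
Solving J·Δ = −F gives Δ = (0.0850, -1.3486).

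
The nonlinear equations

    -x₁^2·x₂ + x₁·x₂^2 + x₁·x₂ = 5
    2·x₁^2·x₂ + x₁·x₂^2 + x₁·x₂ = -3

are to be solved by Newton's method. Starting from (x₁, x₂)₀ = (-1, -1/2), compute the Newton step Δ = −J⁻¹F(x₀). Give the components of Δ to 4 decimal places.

(-8.3333, 6.1667)

At (-1, -1/2): F = (-4.2500, 2.2500).
Jacobian J = [[-2·x₁·x₂ + x₂^2 + x₂, -x₁^2 + 2·x₁·x₂ + x₁], [4·x₁·x₂ + x₂^2 + x₂, 2·x₁^2 + 2·x₁·x₂ + x₁]].
At the point, J = [[-1.2500, -1.0000], [1.7500, 2.0000]] (det J = -0.7500).
Solving J·Δ = −F gives Δ = (-8.3333, 6.1667).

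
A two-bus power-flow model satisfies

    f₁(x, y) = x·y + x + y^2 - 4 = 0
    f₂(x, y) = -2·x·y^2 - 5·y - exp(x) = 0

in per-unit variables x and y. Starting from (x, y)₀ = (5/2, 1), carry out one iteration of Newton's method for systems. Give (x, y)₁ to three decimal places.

(0.436, 1.473)

At (5/2, 1): F = (2.000, -22.18249).
Jacobian J = [[y + 1, x + 2·y], [-2·y^2 - exp(x), -4·x·y - 5]].
At the point, J = [[2.000, 4.500], [-14.18249, -15.000]] (det J = 33.82122).
Solving J·Δ = −F gives Δ = (-2.064, 0.473).
Then the next iterate is (x, y)₁ = (0.436, 1.473).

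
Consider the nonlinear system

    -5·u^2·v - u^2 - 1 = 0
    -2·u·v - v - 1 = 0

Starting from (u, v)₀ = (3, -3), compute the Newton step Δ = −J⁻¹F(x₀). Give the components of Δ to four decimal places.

At (3, -3): F = (125.0000, 20.0000).
Jacobian J = [[-10·u·v - 2·u, -5·u^2], [-2·v, -2·u - 1]].
At the point, J = [[84.0000, -45.0000], [6.0000, -7.0000]] (det J = -318.0000).
Solving J·Δ = −F gives Δ = (0.0786, 2.9245).

(0.0786, 2.9245)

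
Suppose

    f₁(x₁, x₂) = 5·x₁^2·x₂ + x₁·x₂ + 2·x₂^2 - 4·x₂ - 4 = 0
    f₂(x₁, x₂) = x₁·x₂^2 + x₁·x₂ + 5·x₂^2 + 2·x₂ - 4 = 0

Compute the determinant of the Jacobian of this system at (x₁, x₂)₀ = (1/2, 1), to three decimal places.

J = [[10·x₁·x₂ + x₂, 5·x₁^2 + x₁ + 4·x₂ - 4], [x₂^2 + x₂, 2·x₁·x₂ + x₁ + 10·x₂ + 2]].
At the point, J = [[6.000, 1.750], [2.000, 13.500]].
det J = 77.500.

77.500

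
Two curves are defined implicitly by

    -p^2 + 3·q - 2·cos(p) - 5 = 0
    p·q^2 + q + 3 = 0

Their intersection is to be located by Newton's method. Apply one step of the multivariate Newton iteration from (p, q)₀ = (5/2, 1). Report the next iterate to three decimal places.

(0.200, 0.300)

At (5/2, 1): F = (-6.64771, 6.500).
Jacobian J = [[-2·p + 2·sin(p), 3], [q^2, 2·p·q + 1]].
At the point, J = [[-3.80306, 3.000], [1.000, 6.000]] (det J = -25.81833).
Solving J·Δ = −F gives Δ = (-2.300, -0.700).
Then the next iterate is (p, q)₁ = (0.200, 0.300).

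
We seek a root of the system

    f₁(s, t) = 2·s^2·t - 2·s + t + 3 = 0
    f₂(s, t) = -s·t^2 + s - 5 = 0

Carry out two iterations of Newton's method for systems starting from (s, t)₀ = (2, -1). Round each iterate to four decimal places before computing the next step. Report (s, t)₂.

At (2, -1): F = (-10.0000, -5.0000).
Jacobian J = [[4·s·t - 2, 2·s^2 + 1], [-t^2 + 1, -2·s·t]].
At the point, J = [[-10.0000, 9.0000], [0.0000, 4.0000]] (det J = -40.0000).
Solving J·Δ = −F gives Δ = (0.1250, 1.2500).
Then the next iterate is (s, t)₁ = (2.1250, 0.2500).
Round to (2.1250, 0.2500) and repeat: F = (1.257812, -3.007812), J = [[0.1250, 10.031250], [0.9375, -1.0625]].
Δ = (3.0235, -0.1631), so (s, t)₂ = (5.1485, 0.0869).

(5.1485, 0.0869)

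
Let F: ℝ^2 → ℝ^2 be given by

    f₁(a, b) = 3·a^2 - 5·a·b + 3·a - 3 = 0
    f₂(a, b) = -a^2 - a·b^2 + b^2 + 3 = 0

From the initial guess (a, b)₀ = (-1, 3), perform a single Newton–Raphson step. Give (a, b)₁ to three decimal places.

(-0.757, 1.475)

At (-1, 3): F = (12.000, 20.000).
Jacobian J = [[6·a - 5·b + 3, -5·a], [-2·a - b^2, -2·a·b + 2·b]].
At the point, J = [[-18.000, 5.000], [-7.000, 12.000]] (det J = -181.000).
Solving J·Δ = −F gives Δ = (0.243, -1.525).
Then the next iterate is (a, b)₁ = (-0.757, 1.475).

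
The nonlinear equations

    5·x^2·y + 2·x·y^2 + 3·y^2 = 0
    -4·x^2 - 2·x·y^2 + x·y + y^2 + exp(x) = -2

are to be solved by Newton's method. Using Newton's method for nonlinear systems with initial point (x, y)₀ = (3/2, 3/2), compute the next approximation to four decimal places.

At (3/2, 3/2): F = (30.3750, -4.768311).
Jacobian J = [[10·x·y + 2·y^2, 5·x^2 + 4·x·y + 6·y], [-8·x - 2·y^2 + y + exp(x), -4·x·y + x + 2·y]].
At the point, J = [[27.0000, 29.2500], [-10.518311, -4.5000]] (det J = 186.160595).
Solving J·Δ = −F gives Δ = (-0.0150, -1.0246).
Then the next iterate is (x, y)₁ = (1.4850, 0.4754).

(1.4850, 0.4754)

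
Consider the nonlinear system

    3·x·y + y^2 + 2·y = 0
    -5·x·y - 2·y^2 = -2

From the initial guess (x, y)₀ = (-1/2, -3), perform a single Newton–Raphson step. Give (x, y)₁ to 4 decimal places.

(-0.9271, -0.9375)

At (-1/2, -3): F = (7.5000, -23.5000).
Jacobian J = [[3·y, 3·x + 2·y + 2], [-5·y, -5·x - 4·y]].
At the point, J = [[-9.0000, -5.5000], [15.0000, 14.5000]] (det J = -48.0000).
Solving J·Δ = −F gives Δ = (-0.4271, 2.0625).
Then the next iterate is (x, y)₁ = (-0.9271, -0.9375).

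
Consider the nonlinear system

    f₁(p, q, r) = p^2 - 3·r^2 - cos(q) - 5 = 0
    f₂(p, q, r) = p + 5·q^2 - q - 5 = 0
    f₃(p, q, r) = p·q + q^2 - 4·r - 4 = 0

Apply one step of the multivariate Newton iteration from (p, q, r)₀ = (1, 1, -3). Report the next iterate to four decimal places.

(-1.7432, 1.3048, -0.9572)

At (1, 1, -3): F = (-31.540302, 0.0000, 10.0000).
Jacobian J = [[2·p, sin(q), -6·r], [1, 10·q - 1, 0], [q, p + 2·q, -4]].
At the point, J = [[2.0000, 0.841471, 18.0000], [1.0000, 9.0000, 0.0000], [1.0000, 3.0000, -4.0000]] (det J = -176.634116).
Solving J·Δ = −F gives Δ = (-2.7432, 0.3048, 2.0428).
Then the next iterate is (p, q, r)₁ = (-1.7432, 1.3048, -0.9572).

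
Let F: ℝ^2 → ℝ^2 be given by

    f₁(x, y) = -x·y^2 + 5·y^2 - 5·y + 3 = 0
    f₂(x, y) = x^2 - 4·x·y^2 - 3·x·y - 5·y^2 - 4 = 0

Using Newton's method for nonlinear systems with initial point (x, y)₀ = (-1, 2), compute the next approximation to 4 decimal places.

(-1.0043, 1.1043)

At (-1, 2): F = (17.0000, -1.0000).
Jacobian J = [[-y^2, -2·x·y + 10·y - 5], [2·x - 4·y^2 - 3·y, -8·x·y - 3·x - 10·y]].
At the point, J = [[-4.0000, 19.0000], [-24.0000, -1.0000]] (det J = 460.0000).
Solving J·Δ = −F gives Δ = (-0.0043, -0.8957).
Then the next iterate is (x, y)₁ = (-1.0043, 1.1043).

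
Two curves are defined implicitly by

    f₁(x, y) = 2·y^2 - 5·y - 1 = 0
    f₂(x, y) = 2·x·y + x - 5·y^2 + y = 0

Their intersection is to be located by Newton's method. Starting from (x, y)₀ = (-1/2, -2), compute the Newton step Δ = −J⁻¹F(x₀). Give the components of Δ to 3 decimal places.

(1.885, 1.308)

At (-1/2, -2): F = (17.000, -20.500).
Jacobian J = [[0, 4·y - 5], [2·y + 1, 2·x - 10·y + 1]].
At the point, J = [[0.000, -13.000], [-3.000, 20.000]] (det J = -39.000).
Solving J·Δ = −F gives Δ = (1.885, 1.308).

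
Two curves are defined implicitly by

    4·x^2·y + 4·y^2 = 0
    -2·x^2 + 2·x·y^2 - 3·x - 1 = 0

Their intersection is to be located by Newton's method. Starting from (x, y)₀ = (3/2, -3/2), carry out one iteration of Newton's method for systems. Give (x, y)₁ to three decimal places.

(1.293, -1.758)

At (3/2, -3/2): F = (-4.500, -3.250).
Jacobian J = [[8·x·y, 4·x^2 + 8·y], [-4·x + 2·y^2 - 3, 4·x·y]].
At the point, J = [[-18.000, -3.000], [-4.500, -9.000]] (det J = 148.500).
Solving J·Δ = −F gives Δ = (-0.207, -0.258).
Then the next iterate is (x, y)₁ = (1.293, -1.758).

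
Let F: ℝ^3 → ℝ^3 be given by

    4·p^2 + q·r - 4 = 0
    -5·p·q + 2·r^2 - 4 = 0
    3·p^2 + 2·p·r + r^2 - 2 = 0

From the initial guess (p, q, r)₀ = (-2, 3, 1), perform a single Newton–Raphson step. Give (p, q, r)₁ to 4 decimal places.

At (-2, 3, 1): F = (15.0000, 28.0000, 7.0000).
Jacobian J = [[8·p, r, q], [-5·q, -5·p, 4·r], [6·p + 2·r, 0, 2·p + 2·r]].
At the point, J = [[-16.0000, 1.0000, 3.0000], [-15.0000, 10.0000, 4.0000], [-10.0000, 0.0000, -2.0000]] (det J = 550.0000).
Solving J·Δ = −F gives Δ = (0.7745, -1.4891, -0.3727).
Then the next iterate is (p, q, r)₁ = (-1.2255, 1.5109, 0.6273).

(-1.2255, 1.5109, 0.6273)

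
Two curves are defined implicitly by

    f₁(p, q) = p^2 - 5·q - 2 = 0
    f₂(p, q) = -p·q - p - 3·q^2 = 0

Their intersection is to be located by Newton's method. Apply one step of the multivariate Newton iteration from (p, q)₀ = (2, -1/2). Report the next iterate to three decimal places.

(4.833, 2.667)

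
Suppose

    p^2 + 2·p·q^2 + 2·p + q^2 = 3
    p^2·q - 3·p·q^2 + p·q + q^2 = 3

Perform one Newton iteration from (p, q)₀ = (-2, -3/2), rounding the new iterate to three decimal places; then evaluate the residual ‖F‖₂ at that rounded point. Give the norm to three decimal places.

19.516

At (-2, -3/2): F = (-9.750, 9.750).
Jacobian J = [[2·p + 2·q^2 + 2, 4·p·q + 2·q], [2·p·q - 3·q^2 + q, p^2 - 6·p·q + p + 2·q]].
At the point, J = [[2.500, 9.000], [-2.250, -19.000]] (det J = -27.250).
Solving J·Δ = −F gives Δ = (3.578, 0.089).
Then the next iterate is (p, q)₁ = (1.578, -1.411).
Re-evaluating at (1.578, -1.411): F = (10.92035, -16.17417), so ‖F‖₂ = 19.516.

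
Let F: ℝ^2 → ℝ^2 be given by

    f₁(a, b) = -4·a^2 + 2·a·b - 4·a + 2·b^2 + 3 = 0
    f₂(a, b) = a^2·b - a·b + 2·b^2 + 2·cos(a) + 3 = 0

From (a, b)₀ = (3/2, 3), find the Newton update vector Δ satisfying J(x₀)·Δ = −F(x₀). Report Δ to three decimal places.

(-0.851, -1.567)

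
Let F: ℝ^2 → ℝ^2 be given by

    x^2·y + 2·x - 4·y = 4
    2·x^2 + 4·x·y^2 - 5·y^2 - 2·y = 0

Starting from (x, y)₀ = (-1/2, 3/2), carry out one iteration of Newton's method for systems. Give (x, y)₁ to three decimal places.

(-12.428, -2.924)

At (-1/2, 3/2): F = (-10.625, -18.250).
Jacobian J = [[2·x·y + 2, x^2 - 4], [4·x + 4·y^2, 8·x·y - 10·y - 2]].
At the point, J = [[0.500, -3.750], [7.000, -23.000]] (det J = 14.750).
Solving J·Δ = −F gives Δ = (-11.928, -4.424).
Then the next iterate is (x, y)₁ = (-12.428, -2.924).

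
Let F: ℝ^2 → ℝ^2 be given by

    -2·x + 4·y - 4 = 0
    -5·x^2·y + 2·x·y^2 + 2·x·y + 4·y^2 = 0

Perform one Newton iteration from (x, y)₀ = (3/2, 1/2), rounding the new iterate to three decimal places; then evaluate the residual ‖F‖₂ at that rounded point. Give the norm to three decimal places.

At (3/2, 1/2): F = (-5.000, -2.375).
Jacobian J = [[-2, 4], [-10·x·y + 2·y^2 + 2·y, -5·x^2 + 4·x·y + 2·x + 8·y]].
At the point, J = [[-2.000, 4.000], [-6.000, -1.250]] (det J = 26.500).
Solving J·Δ = −F gives Δ = (-0.594, 0.953).
Then the next iterate is (x, y)₁ = (0.906, 1.453).
Re-evaluating at (0.906, 1.453): F = (0.000, 8.93981), so ‖F‖₂ = 8.940.

8.940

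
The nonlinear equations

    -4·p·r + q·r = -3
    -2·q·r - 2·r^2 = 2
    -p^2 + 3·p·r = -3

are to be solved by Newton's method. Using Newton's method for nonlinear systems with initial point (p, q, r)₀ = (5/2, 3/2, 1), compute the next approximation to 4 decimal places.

(2.1944, 0.2685, 0.3519)

At (5/2, 3/2, 1): F = (-5.5000, -7.0000, 4.2500).
Jacobian J = [[-4·r, r, -4·p + q], [0, -2·r, -2·q - 4·r], [-2·p + 3·r, 0, 3·p]].
At the point, J = [[-4.0000, 1.0000, -8.5000], [0.0000, -2.0000, -7.0000], [-2.0000, 0.0000, 7.5000]] (det J = 108.0000).
Solving J·Δ = −F gives Δ = (-0.3056, -1.2315, -0.6481).
Then the next iterate is (p, q, r)₁ = (2.1944, 0.2685, 0.3519).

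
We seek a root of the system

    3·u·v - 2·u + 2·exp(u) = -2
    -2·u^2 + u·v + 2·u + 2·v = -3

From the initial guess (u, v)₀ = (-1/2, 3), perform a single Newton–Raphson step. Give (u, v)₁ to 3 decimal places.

(-0.876, 0.753)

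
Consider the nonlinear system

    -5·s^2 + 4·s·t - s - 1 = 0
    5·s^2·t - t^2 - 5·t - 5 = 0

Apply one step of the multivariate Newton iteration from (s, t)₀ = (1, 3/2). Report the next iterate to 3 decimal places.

(1.711, 2.639)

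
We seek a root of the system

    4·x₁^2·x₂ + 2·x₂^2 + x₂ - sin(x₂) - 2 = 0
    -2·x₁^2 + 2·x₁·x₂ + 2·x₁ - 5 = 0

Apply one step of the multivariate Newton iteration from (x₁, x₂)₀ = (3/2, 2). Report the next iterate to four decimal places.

(0.3267, 2.1667)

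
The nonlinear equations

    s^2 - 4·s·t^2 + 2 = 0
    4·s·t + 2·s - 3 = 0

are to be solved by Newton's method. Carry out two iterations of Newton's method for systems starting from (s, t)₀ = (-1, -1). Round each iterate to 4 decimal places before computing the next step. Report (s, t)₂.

At (-1, -1): F = (7.0000, -1.0000).
Jacobian J = [[2·s - 4·t^2, -8·s·t], [4·t + 2, 4·s]].
At the point, J = [[-6.0000, -8.0000], [-2.0000, -4.0000]] (det J = 8.0000).
Solving J·Δ = −F gives Δ = (4.5000, -2.5000).
Then the next iterate is (s, t)₁ = (3.5000, -3.5000).
Round to (3.5000, -3.5000) and repeat: F = (-157.2500, -45.0000), J = [[-42.0000, 98.0000], [-12.0000, 14.0000]].
Δ = (-3.7560, -0.0051), so (s, t)₂ = (-0.2560, -3.5051).

(-0.2560, -3.5051)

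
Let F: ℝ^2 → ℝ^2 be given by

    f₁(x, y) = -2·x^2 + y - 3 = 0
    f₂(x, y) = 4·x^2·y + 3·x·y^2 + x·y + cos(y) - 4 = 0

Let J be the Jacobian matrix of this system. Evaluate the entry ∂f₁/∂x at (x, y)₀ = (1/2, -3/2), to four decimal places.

-2.0000

∂f₁/∂x = -4·x.
At (1/2, -3/2) this is -2.0000.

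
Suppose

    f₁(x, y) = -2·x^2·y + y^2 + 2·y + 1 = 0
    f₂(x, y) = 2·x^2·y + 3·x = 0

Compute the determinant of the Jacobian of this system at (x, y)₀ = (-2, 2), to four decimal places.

102.0000

J = [[-4·x·y, -2·x^2 + 2·y + 2], [4·x·y + 3, 2·x^2]].
At the point, J = [[16.0000, -2.0000], [-13.0000, 8.0000]].
det J = 102.0000.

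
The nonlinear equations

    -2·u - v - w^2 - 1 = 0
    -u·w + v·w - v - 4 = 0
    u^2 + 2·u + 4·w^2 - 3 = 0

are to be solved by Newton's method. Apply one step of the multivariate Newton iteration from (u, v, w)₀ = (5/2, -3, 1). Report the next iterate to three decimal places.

At (5/2, -3, 1): F = (-4.000, -6.500, 12.250).
Jacobian J = [[-2, -1, -2·w], [-w, w - 1, -u + v], [2·u + 2, 0, 8·w]].
At the point, J = [[-2.000, -1.000, -2.000], [-1.000, 0.000, -5.500], [7.000, 0.000, 8.000]] (det J = 30.500).
Solving J·Δ = −F gives Δ = (-0.504, -0.811, -1.090).
Then the next iterate is (u, v, w)₁ = (1.996, -3.811, -0.090).

(1.996, -3.811, -0.090)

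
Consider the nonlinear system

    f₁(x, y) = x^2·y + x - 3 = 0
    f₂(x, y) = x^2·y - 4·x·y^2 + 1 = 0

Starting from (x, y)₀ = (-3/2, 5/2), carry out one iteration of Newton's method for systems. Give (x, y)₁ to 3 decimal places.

At (-3/2, 5/2): F = (1.125, 44.125).
Jacobian J = [[2·x·y + 1, x^2], [2·x·y - 4·y^2, x^2 - 8·x·y]].
At the point, J = [[-6.500, 2.250], [-32.500, 32.250]] (det J = -136.500).
Solving J·Δ = −F gives Δ = (-0.462, -1.833).
Then the next iterate is (x, y)₁ = (-1.962, 0.667).

(-1.962, 0.667)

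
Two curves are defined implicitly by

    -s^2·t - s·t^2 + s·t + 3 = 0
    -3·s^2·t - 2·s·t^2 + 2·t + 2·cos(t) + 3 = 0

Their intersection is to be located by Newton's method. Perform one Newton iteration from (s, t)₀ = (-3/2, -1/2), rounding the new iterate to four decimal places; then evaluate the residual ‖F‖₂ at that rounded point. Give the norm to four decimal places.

5.4585

At (-3/2, -1/2): F = (5.2500, 7.880165).
Jacobian J = [[-2·s·t - t^2 + t, -s^2 - 2·s·t + s], [-6·s·t - 2·t^2, -3·s^2 - 4·s·t - 2·sin(t) + 2]].
At the point, J = [[-2.2500, -5.2500], [-5.0000, -6.791149]] (det J = -10.969915).
Solving J·Δ = −F gives Δ = (0.5212, 0.7766).
Then the next iterate is (s, t)₁ = (-0.9788, 0.2766).
Re-evaluating at (-0.9788, 0.2766): F = (2.539153, 4.831961), so ‖F‖₂ = 5.4585.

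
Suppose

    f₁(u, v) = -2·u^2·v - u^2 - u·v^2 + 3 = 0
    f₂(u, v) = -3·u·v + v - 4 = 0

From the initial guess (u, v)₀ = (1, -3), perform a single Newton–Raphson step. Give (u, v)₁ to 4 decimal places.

(0.8421, -2.7105)

At (1, -3): F = (-1.0000, 2.0000).
Jacobian J = [[-4·u·v - 2·u - v^2, -2·u^2 - 2·u·v], [-3·v, -3·u + 1]].
At the point, J = [[1.0000, 4.0000], [9.0000, -2.0000]] (det J = -38.0000).
Solving J·Δ = −F gives Δ = (-0.1579, 0.2895).
Then the next iterate is (u, v)₁ = (0.8421, -2.7105).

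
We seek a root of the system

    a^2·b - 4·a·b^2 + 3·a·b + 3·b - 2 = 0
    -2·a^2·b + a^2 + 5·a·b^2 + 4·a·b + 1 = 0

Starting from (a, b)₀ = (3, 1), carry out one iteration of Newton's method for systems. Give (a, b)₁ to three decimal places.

(1.256, 0.426)

At (3, 1): F = (7.000, 19.000).
Jacobian J = [[2·a·b - 4·b^2 + 3·b, a^2 - 8·a·b + 3·a + 3], [-4·a·b + 2·a + 5·b^2 + 4·b, -2·a^2 + 10·a·b + 4·a]].
At the point, J = [[5.000, -3.000], [3.000, 24.000]] (det J = 129.000).
Solving J·Δ = −F gives Δ = (-1.744, -0.574).
Then the next iterate is (a, b)₁ = (1.256, 0.426).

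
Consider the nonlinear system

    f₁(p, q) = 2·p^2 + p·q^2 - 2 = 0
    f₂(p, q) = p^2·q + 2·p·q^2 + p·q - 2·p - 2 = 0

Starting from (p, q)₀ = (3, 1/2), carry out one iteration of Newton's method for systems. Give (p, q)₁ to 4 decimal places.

(1.5874, 0.6847)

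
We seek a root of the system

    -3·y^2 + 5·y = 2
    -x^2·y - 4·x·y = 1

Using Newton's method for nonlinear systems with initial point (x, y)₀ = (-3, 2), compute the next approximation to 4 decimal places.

At (-3, 2): F = (-4.0000, 5.0000).
Jacobian J = [[0, -6·y + 5], [-2·x·y - 4·y, -x^2 - 4·x]].
At the point, J = [[0.0000, -7.0000], [4.0000, 3.0000]] (det J = 28.0000).
Solving J·Δ = −F gives Δ = (-0.8214, -0.5714).
Then the next iterate is (x, y)₁ = (-3.8214, 1.4286).

(-3.8214, 1.4286)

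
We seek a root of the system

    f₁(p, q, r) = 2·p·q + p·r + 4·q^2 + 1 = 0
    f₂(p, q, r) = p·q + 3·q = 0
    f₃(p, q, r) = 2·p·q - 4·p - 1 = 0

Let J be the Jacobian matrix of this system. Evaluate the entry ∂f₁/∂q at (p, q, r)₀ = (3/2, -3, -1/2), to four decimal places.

-21.0000

∂f₁/∂q = 2·p + 8·q.
At (3/2, -3, -1/2) this is -21.0000.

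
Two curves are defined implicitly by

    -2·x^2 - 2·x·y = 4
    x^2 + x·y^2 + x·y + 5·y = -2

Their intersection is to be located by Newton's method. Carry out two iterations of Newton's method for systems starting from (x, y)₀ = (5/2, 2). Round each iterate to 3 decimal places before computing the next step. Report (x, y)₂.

(-0.146, 0.337)

At (5/2, 2): F = (-26.500, 33.250).
Jacobian J = [[-4·x - 2·y, -2·x], [2·x + y^2 + y, 2·x·y + x + 5]].
At the point, J = [[-14.000, -5.000], [11.000, 17.500]] (det J = -190.000).
Solving J·Δ = −F gives Δ = (-1.566, -0.916).
Then the next iterate is (x, y)₁ = (0.934, 1.084).
Round to (0.934, 1.084) and repeat: F = (-7.76962, 10.40231), J = [[-5.904, -1.868], [4.12706, 7.95891]].
Δ = (-1.080, -0.747), so (x, y)₂ = (-0.146, 0.337).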